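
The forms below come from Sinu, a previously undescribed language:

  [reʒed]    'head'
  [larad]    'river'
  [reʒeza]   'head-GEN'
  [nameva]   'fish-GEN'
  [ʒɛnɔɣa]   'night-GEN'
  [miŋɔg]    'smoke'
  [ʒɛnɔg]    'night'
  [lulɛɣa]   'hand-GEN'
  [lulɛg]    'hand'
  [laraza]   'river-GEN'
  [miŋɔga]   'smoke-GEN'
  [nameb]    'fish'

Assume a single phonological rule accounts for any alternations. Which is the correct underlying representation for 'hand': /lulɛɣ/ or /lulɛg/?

/lulɛɣ/

'hand' shows [g] ~ [ɣ] at the end of the stem ([lulɛg] vs [lulɛɣa]).
If /g/ were underlying and a rule turned it into [ɣ] before the GEN suffix, 'smoke' would also alternate; but it has [g] in both [miŋɔg] and [miŋɔga].
Therefore /ɣ/ is basic and [g] is derived by word-final hardening (voiced fricatives become stops word-finally).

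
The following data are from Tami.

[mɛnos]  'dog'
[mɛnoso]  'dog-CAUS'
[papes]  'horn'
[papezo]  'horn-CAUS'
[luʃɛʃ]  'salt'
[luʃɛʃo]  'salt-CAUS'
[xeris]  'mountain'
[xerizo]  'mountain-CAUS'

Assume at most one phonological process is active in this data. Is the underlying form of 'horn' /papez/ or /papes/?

'horn' shows [s] ~ [z] at the end of the stem ([papes] vs [papezo]).
The stem 'dog' ([mɛnos], [mɛnoso]) shows [s] unchanged in both environments, so [s] cannot be basic with [z] derived before the CAUS suffix.
The underlying segment must be /z/; voiced obstruents become voiceless word-finally, yielding [s] there.

/papez/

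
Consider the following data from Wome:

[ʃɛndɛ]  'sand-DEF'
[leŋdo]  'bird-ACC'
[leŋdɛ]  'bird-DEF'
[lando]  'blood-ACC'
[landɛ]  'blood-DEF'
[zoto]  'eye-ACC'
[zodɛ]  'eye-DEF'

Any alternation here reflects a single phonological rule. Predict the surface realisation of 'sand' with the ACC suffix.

The ACC suffix surfaces as [-do] and [-to], depending on the final segment of the stem.
The DEF suffix, which begins with [d], is invariant after every stem; so [d] is not altered by any rule here.
So the underlying form is /-to/, and voiceless stops become voiced after a nasal.
After 'sand', which ends in a nasal, the suffix surfaces as [-do], giving [ʃɛndo].

[ʃɛndo]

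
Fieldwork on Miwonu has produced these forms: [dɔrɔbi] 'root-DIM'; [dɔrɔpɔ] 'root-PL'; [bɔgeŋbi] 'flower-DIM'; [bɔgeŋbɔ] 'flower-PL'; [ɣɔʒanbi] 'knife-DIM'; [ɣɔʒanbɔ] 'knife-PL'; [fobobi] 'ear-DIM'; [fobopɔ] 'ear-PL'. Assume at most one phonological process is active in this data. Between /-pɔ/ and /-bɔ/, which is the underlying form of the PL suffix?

The PL suffix surfaces as [-bɔ] and [-pɔ], depending on the final segment of the stem.
By contrast the DIM suffix keeps its initial [b] throughout — that segment must be underlying.
The PL suffix is therefore /-pɔ/ underlyingly, with post-nasal voicing: voiceless stops become voiced after a nasal.

/-pɔ/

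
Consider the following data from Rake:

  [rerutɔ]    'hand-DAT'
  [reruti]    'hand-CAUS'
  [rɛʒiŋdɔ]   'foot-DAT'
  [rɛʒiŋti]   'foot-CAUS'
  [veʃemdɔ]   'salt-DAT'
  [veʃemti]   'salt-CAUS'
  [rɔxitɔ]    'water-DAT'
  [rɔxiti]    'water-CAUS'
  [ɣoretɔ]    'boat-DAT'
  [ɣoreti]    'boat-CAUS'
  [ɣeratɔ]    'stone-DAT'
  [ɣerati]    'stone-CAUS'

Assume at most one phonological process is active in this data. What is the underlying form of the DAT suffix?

/-dɔ/

The DAT suffix surfaces as [-dɔ] and [-tɔ], depending on the final segment of the stem.
By contrast the CAUS suffix keeps its initial [t] throughout — that segment must be underlying.
The DAT suffix is therefore /-dɔ/ underlyingly, with post-vocalic devoicing: voiced stops become voiceless after a vowel.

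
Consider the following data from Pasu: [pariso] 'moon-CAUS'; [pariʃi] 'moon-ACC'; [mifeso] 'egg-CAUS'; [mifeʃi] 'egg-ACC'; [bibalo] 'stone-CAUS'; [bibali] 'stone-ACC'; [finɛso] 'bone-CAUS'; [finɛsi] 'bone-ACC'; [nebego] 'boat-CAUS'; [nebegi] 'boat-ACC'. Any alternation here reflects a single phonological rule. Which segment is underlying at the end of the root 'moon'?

/ʃ/

The stem for 'moon' ends in [s] in [pariso] but [ʃ] in [pariʃi].
The stem 'bone' ([finɛso], [finɛsi]) shows [s] unchanged in both environments, so [s] cannot be basic with [ʃ] derived before the ACC suffix.
So /ʃ/ is underlying, and a rule of depalatalization — palato-alveolar /ʃ/ becomes [s] when no front vowel follows — gives [s].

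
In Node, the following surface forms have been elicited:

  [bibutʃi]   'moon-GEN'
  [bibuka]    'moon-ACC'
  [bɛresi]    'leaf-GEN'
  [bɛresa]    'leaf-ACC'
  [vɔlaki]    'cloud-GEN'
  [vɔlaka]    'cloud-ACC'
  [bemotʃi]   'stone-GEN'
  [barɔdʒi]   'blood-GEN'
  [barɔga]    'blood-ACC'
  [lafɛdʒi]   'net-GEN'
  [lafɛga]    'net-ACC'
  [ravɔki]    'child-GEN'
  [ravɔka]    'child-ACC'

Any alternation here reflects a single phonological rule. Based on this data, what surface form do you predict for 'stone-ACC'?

The stem for 'moon' ends in [tʃ] in [bibutʃi] but [k] in [bibuka].
The stem 'cloud' ([vɔlaki], [vɔlaka]) shows [k] unchanged in both environments, so [k] cannot be basic with [tʃ] derived before the GEN suffix.
Therefore /tʃ/ is basic and [k] is derived by depalatalization (palato-alveolar /tʃ/ and /dʒ/ become [k] and [g] when no front vowel follows).
From [bemotʃi] the stem 'stone' is /bemotʃ/; when no front vowel follows this yields [bemoka].

[bemoka]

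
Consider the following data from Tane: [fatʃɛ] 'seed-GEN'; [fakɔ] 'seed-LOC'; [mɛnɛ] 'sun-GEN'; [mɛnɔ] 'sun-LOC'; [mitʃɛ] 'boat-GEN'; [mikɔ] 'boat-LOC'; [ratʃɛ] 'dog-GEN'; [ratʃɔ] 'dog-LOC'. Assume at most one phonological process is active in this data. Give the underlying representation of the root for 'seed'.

/fak/

In [fatʃɛ] and [fakɔ] the final segment of 'seed' alternates: [tʃ] ~ [k].
But 'dog' keeps [tʃ] in both environments ([ratʃɛ], [ratʃɔ]), so there is no rule changing /tʃ/ to [k] before the LOC suffix.
Therefore /k/ is basic and [tʃ] is derived by palatalization before a front vowel (/k/ becomes palato-alveolar [tʃ] before a front vowel).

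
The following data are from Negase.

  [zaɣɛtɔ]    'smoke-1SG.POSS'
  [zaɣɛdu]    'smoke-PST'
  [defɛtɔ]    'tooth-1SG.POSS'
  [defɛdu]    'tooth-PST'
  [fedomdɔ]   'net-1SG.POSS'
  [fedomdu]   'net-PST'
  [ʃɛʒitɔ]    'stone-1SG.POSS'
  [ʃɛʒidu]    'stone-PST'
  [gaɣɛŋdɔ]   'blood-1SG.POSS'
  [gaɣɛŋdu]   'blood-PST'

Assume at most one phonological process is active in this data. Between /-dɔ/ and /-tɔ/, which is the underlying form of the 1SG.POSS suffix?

/-tɔ/

The 1SG.POSS suffix surfaces as [-dɔ] and [-tɔ], depending on the final segment of the stem.
The PST suffix, which begins with [d], is invariant after every stem; so [d] is not altered by any rule here.
The 1SG.POSS suffix is therefore /-tɔ/ underlyingly, with post-nasal voicing: voiceless stops become voiced after a nasal.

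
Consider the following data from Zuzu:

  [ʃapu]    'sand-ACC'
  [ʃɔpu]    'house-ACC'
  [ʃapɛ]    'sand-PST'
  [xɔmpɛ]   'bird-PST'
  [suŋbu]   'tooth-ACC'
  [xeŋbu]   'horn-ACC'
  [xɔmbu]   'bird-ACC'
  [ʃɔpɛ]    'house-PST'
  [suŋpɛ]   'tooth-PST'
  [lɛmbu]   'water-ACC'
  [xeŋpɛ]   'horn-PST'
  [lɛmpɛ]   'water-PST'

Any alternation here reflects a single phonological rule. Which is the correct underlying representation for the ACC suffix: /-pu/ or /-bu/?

The ACC suffix surfaces as [-bu] and [-pu], depending on the final segment of the stem.
By contrast the PST suffix keeps its initial [p] throughout — that segment must be underlying.
So the underlying form is /-bu/, and voiced stops become voiceless after a vowel.

/-bu/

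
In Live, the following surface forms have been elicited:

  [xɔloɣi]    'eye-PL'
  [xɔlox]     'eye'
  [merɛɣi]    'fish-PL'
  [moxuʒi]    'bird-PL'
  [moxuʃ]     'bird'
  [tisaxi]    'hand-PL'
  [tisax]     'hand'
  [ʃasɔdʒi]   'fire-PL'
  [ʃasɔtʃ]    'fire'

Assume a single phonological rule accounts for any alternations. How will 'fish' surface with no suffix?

In [xɔloɣi] and [xɔlox] the final segment of 'eye' alternates: [ɣ] ~ [x].
But 'hand' keeps [x] in both environments ([tisaxi], [tisax]), so there is no rule changing /x/ to [ɣ] before the PL suffix.
The underlying segment must be /ɣ/; voiced obstruents become voiceless word-finally, yielding [x] there.
The one attested form of 'fish', [merɛɣi], shows underlying /merɛɣ/. Applying the same rule word-finally gives [merɛx].

[merɛx]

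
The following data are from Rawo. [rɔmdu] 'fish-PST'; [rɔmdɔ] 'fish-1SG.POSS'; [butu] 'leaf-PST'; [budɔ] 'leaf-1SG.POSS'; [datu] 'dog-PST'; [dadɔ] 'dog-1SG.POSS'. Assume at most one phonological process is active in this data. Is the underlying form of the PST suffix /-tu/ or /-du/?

/-tu/

The PST morpheme has two allomorphs, [-du] and [-tu].
By contrast the 1SG.POSS suffix keeps its initial [d] throughout — that segment must be underlying.
The PST suffix is therefore /-tu/ underlyingly, with post-nasal voicing: voiceless stops become voiced after a nasal.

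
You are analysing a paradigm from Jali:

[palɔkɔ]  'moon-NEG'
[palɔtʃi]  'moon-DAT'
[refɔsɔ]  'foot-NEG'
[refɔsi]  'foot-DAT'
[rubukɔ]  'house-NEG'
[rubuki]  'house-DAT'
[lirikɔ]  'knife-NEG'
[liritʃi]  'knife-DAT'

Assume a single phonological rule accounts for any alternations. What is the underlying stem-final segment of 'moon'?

/tʃ/

In [palɔkɔ] and [palɔtʃi] the final segment of 'moon' alternates: [k] ~ [tʃ].
Compare 'house', with invariant [k] in [rubukɔ] and [rubuki]: an analysis with underlying /k/ and a rule producing [tʃ] before the DAT suffix would wrongly predict alternation here too.
So /tʃ/ is underlying, and a rule of depalatalization — palato-alveolar /tʃ/ becomes [k] when no front vowel follows — gives [k].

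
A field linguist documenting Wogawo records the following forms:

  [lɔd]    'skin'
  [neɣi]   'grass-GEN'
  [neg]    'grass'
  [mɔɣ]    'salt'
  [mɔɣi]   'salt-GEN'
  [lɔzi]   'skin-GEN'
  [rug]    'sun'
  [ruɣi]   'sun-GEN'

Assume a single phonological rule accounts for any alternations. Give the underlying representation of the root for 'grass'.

/neg/

The root 'grass' surfaces as [neg] and [neɣi], with a stem-final [g] ~ [ɣ] alternation.
Compare 'salt', with invariant [ɣ] in [mɔɣ] and [mɔɣi]: an analysis with underlying /ɣ/ and a rule producing [g] in isolation would wrongly predict alternation here too.
Therefore /g/ is basic and [ɣ] is derived by intervocalic spirantization (voiced stops become fricatives between vowels).
The underlying form of 'grass' is therefore /neg/.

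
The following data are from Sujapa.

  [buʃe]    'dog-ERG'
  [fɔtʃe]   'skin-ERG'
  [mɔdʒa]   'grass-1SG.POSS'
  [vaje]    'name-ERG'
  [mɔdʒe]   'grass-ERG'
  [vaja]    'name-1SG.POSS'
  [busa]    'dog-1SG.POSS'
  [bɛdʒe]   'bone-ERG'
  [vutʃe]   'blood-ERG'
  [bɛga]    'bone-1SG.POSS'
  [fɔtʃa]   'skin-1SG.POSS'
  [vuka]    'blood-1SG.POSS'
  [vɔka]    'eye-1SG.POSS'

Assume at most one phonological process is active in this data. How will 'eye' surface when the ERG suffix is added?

The root 'blood' surfaces as [vuka] and [vutʃe], with a stem-final [k] ~ [tʃ] alternation.
But 'skin' keeps [tʃ] in both environments ([fɔtʃa], [fɔtʃe]), so there is no rule changing /tʃ/ to [k] before the 1SG.POSS suffix.
The underlying segment must be /k/; /k/, /g/ and /s/ become palato-alveolar [tʃ], [dʒ] and [ʃ] before a front vowel, yielding [tʃ] there.
From [vɔka] the stem 'eye' is /vɔk/; before a front vowel this yields [vɔtʃe].

[vɔtʃe]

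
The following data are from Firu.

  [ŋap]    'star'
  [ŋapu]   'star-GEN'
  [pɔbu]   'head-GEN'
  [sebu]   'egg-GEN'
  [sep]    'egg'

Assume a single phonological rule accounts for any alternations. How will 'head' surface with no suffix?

[pɔp]

The root 'egg' surfaces as [sebu] and [sep], with a stem-final [b] ~ [p] alternation.
Compare 'star', with invariant [p] in [ŋapu] and [ŋap]: an analysis with underlying /p/ and a rule producing [b] before the GEN suffix would wrongly predict alternation here too.
The underlying segment must be /b/; voiced obstruents become voiceless word-finally, yielding [p] there.
From [pɔbu] the stem 'head' is /pɔb/; word-finally this yields [pɔp].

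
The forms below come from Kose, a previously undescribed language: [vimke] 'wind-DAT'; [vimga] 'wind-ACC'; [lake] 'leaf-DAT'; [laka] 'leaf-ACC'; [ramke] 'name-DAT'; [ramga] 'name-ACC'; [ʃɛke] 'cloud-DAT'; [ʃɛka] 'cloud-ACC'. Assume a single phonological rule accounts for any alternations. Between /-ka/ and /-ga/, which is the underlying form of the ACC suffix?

/-ga/

The ACC suffix surfaces as [-ga] and [-ka], depending on the final segment of the stem.
The DAT suffix, which begins with [k], is invariant after every stem; so [k] is not altered by any rule here.
So the underlying form is /-ga/, and voiced stops become voiceless after a vowel.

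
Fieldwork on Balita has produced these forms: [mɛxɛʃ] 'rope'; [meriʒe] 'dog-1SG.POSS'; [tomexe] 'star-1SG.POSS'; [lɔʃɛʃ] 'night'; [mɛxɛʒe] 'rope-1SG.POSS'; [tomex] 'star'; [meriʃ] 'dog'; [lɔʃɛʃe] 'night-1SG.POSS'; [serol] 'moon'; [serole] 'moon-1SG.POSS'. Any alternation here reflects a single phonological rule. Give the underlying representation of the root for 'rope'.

/mɛxɛʒ/

The root 'rope' surfaces as [mɛxɛʒe] and [mɛxɛʃ], with a stem-final [ʒ] ~ [ʃ] alternation.
The stem 'night' ([lɔʃɛʃe], [lɔʃɛʃ]) shows [ʃ] unchanged in both environments, so [ʃ] cannot be basic with [ʒ] derived before the 1SG.POSS suffix.
So /ʒ/ is underlying, and a rule of word-final obstruent devoicing — voiced obstruents become voiceless word-finally — gives [ʃ].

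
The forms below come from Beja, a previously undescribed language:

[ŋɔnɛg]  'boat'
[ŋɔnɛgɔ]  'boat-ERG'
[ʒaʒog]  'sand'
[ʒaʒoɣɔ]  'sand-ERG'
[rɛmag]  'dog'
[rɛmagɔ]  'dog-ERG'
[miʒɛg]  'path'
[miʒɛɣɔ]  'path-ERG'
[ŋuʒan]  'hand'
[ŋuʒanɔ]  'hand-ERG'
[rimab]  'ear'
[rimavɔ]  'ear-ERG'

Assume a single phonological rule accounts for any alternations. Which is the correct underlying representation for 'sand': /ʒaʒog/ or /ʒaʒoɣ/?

/ʒaʒoɣ/

'sand' shows [g] ~ [ɣ] at the end of the stem ([ʒaʒog] vs [ʒaʒoɣɔ]).
Compare 'dog', with invariant [g] in [rɛmag] and [rɛmagɔ]: an analysis with underlying /g/ and a rule producing [ɣ] before the ERG suffix would wrongly predict alternation here too.
The alternation reflects word-final hardening: voiced fricatives become stops word-finally. /ɣ/ is underlying.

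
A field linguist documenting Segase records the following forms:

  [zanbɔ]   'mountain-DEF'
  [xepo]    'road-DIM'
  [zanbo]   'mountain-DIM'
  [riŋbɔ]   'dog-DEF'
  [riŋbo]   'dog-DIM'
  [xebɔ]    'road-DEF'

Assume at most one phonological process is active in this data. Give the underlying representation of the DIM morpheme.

The DIM morpheme has two allomorphs, [-bo] and [-po].
The DEF suffix, which begins with [b], is invariant after every stem; so [b] is not altered by any rule here.
The DIM suffix is therefore /-po/ underlyingly, with post-nasal voicing: voiceless stops become voiced after a nasal.

/-po/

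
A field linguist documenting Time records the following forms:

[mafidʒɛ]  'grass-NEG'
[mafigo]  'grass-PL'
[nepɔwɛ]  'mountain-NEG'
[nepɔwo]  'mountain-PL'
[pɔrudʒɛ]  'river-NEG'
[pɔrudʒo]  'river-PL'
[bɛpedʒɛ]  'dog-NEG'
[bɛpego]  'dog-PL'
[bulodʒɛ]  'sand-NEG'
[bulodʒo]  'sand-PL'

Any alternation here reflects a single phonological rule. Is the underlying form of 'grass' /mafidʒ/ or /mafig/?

/mafig/

'grass' shows [dʒ] ~ [g] at the end of the stem ([mafidʒɛ] vs [mafigo]).
If /dʒ/ were underlying and a rule turned it into [g] before the PL suffix, 'river' would also alternate; but it has [dʒ] in both [pɔrudʒɛ] and [pɔrudʒo].
So /g/ is underlying, and a rule of palatalization before a front vowel — /g/ becomes palato-alveolar [dʒ] before a front vowel — gives [dʒ].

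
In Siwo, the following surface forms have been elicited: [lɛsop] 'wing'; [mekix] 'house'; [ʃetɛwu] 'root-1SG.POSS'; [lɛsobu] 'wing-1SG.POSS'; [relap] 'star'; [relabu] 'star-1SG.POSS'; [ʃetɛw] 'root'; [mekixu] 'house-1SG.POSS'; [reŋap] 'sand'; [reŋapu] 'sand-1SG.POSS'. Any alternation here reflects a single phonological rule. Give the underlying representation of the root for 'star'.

The stem for 'star' ends in [b] in [relabu] but [p] in [relap].
If /p/ were underlying and a rule turned it into [b] before the 1SG.POSS suffix, 'sand' would also alternate; but it has [p] in both [reŋapu] and [reŋap].
The alternation reflects word-final obstruent devoicing: voiced obstruents become voiceless word-finally. /b/ is underlying.
The underlying form of 'star' is therefore /relab/.

/relab/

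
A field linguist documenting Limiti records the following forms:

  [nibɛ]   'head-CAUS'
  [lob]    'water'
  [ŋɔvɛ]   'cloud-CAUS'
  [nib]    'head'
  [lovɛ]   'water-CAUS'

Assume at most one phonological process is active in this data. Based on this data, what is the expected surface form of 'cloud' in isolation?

In [lob] and [lovɛ] the final segment of 'water' alternates: [b] ~ [v].
The stem 'head' ([nib], [nibɛ]) shows [b] unchanged in both environments, so [b] cannot be basic with [v] derived before the CAUS suffix.
So /v/ is underlying, and a rule of word-final hardening — voiced fricatives become stops word-finally — gives [b].
From [ŋɔvɛ] the stem 'cloud' is /ŋɔv/; word-finally this yields [ŋɔb].

[ŋɔb]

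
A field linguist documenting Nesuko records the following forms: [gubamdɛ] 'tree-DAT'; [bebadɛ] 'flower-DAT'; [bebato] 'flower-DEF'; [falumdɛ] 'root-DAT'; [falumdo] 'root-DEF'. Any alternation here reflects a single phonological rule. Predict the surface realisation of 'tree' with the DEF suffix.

The DEF morpheme has two allomorphs, [-do] and [-to].
The DAT suffix, which begins with [d], is invariant after every stem; so [d] is not altered by any rule here.
So the underlying form is /-to/, and voiceless stops become voiced after a nasal.
After 'tree', which ends in a nasal, the suffix surfaces as [-do], giving [gubamdo].

[gubamdo]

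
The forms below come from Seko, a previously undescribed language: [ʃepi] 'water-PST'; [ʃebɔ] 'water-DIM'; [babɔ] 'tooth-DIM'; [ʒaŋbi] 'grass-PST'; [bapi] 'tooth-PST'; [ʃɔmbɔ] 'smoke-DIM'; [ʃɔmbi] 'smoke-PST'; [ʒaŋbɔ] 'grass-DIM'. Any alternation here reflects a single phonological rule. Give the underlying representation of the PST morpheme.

The PST morpheme has two allomorphs, [-bi] and [-pi].
By contrast the DIM suffix keeps its initial [b] throughout — that segment must be underlying.
The PST suffix is therefore /-pi/ underlyingly, with post-nasal voicing: voiceless stops become voiced after a nasal.

/-pi/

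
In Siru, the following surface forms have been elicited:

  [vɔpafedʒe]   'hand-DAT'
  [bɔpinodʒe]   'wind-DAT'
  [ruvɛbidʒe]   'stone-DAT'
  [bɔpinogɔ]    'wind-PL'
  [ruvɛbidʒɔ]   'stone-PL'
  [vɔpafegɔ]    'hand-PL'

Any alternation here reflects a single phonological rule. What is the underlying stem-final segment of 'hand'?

/g/

The root 'hand' surfaces as [vɔpafegɔ] and [vɔpafedʒe], with a stem-final [g] ~ [dʒ] alternation.
If /dʒ/ were underlying and a rule turned it into [g] before the PL suffix, 'stone' would also alternate; but it has [dʒ] in both [ruvɛbidʒɔ] and [ruvɛbidʒe].
So /g/ is underlying, and a rule of palatalization before a front vowel — /g/ becomes palato-alveolar [dʒ] before a front vowel — gives [dʒ].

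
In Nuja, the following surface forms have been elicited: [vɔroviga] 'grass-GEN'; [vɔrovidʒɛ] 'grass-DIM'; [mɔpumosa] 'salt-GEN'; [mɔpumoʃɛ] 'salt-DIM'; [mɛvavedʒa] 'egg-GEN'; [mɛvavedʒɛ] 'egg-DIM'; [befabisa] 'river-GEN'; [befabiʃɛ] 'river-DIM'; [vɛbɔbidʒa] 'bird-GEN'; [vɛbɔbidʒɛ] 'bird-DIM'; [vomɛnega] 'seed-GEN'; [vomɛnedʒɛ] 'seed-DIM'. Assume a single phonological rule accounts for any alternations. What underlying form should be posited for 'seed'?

The stem for 'seed' ends in [g] in [vomɛnega] but [dʒ] in [vomɛnedʒɛ].
Compare 'bird', with invariant [dʒ] in [vɛbɔbidʒa] and [vɛbɔbidʒɛ]: an analysis with underlying /dʒ/ and a rule producing [g] before the GEN suffix would wrongly predict alternation here too.
So /g/ is underlying, and a rule of palatalization before a front vowel — /g/ and /s/ become palato-alveolar [dʒ] and [ʃ] before a front vowel — gives [dʒ].

/vomɛneg/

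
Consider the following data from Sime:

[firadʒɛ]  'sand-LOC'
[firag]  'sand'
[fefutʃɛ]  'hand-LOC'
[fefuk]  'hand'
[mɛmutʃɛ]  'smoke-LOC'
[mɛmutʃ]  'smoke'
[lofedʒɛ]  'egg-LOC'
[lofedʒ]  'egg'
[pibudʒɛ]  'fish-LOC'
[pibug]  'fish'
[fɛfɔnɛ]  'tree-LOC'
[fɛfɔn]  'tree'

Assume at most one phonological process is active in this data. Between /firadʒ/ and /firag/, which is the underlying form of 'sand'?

'sand' shows [dʒ] ~ [g] at the end of the stem ([firadʒɛ] vs [firag]).
Compare 'egg', with invariant [dʒ] in [lofedʒɛ] and [lofedʒ]: an analysis with underlying /dʒ/ and a rule producing [g] in isolation would wrongly predict alternation here too.
Therefore /g/ is basic and [dʒ] is derived by palatalization before a front vowel (/k/ and /g/ become palato-alveolar [tʃ] and [dʒ] before a front vowel).

/firag/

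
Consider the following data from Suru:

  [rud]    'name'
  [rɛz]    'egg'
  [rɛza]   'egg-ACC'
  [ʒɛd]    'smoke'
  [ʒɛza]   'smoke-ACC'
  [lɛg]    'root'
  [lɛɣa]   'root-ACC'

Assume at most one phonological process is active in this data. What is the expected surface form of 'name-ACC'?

[ruza]

'smoke' shows [d] ~ [z] at the end of the stem ([ʒɛd] vs [ʒɛza]).
The stem 'egg' ([rɛz], [rɛza]) shows [z] unchanged in both environments, so [z] cannot be basic with [d] derived in isolation.
So /d/ is underlying, and a rule of intervocalic spirantization — voiced stops become fricatives between vowels — gives [z].
The one attested form of 'name', [rud], shows underlying /rud/. Applying the same rule between vowels gives [ruza].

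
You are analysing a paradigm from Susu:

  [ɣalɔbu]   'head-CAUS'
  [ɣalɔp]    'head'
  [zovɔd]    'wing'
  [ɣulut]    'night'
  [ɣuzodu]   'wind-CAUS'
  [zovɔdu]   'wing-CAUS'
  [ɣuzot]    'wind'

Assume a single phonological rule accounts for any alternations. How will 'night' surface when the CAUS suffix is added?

The stem for 'wind' ends in [t] in [ɣuzot] but [d] in [ɣuzodu].
Compare 'wing', with invariant [d] in [zovɔd] and [zovɔdu]: an analysis with underlying /d/ and a rule producing [t] in isolation would wrongly predict alternation here too.
The underlying segment must be /t/; voiceless stops become voiced between vowels, yielding [d] there.
The one attested form of 'night', [ɣulut], shows underlying /ɣulut/. Applying the same rule between vowels gives [ɣuludu].

[ɣuludu]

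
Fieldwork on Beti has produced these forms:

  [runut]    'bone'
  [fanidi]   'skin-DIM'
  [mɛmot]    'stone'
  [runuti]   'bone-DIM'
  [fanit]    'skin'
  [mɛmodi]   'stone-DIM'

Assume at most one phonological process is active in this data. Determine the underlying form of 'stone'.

In [mɛmot] and [mɛmodi] the final segment of 'stone' alternates: [t] ~ [d].
But 'bone' keeps [t] in both environments ([runut], [runuti]), so there is no rule changing /t/ to [d] before the DIM suffix.
The underlying segment must be /d/; voiced obstruents become voiceless word-finally, yielding [t] there.

/mɛmod/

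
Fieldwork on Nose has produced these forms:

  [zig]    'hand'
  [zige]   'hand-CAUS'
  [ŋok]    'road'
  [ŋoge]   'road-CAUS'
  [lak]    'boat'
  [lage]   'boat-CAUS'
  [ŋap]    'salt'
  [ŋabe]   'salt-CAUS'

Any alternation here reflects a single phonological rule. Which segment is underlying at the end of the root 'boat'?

/k/

The stem for 'boat' ends in [k] in [lak] but [g] in [lage].
Compare 'hand', with invariant [g] in [zig] and [zige]: an analysis with underlying /g/ and a rule producing [k] in isolation would wrongly predict alternation here too.
Therefore /k/ is basic and [g] is derived by intervocalic voicing (voiceless stops become voiced between vowels).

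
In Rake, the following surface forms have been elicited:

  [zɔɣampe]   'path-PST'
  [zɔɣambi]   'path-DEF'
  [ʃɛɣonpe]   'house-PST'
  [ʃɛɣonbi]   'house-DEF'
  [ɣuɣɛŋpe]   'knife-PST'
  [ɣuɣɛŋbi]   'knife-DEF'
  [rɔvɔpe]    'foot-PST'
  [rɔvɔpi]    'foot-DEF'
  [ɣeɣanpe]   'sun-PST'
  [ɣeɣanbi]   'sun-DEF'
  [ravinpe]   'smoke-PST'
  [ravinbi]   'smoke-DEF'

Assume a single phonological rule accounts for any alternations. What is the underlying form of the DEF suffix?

The DEF morpheme has two allomorphs, [-bi] and [-pi].
The PST suffix, which begins with [p], is invariant after every stem; so [p] is not altered by any rule here.
So the underlying form is /-bi/, and voiced stops become voiceless after a vowel.

/-bi/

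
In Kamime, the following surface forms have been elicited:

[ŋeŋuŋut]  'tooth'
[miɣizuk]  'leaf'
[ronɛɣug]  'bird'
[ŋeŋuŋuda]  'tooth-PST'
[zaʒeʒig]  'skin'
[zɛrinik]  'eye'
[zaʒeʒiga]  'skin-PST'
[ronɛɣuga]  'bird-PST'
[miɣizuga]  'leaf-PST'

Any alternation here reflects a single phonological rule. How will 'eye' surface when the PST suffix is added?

[zɛriniga]

In [miɣizuk] and [miɣizuga] the final segment of 'leaf' alternates: [k] ~ [g].
The stem 'skin' ([zaʒeʒig], [zaʒeʒiga]) shows [g] unchanged in both environments, so [g] cannot be basic with [k] derived in isolation.
The alternation reflects intervocalic voicing: voiceless stops become voiced between vowels. /k/ is underlying.
The one attested form of 'eye', [zɛrinik], shows underlying /zɛrinik/. Applying the same rule between vowels gives [zɛriniga].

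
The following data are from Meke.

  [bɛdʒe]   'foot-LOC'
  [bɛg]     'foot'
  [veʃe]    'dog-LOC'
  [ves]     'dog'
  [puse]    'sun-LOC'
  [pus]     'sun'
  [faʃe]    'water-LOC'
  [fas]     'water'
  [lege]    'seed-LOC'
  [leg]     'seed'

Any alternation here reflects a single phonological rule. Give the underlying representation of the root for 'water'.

The root 'water' surfaces as [faʃe] and [fas], with a stem-final [ʃ] ~ [s] alternation.
The stem 'sun' ([puse], [pus]) shows [s] unchanged in both environments, so [s] cannot be basic with [ʃ] derived before the LOC suffix.
So /ʃ/ is underlying, and a rule of depalatalization — palato-alveolar /dʒ/ and /ʃ/ become [g] and [s] when no front vowel follows — gives [s].

/faʃ/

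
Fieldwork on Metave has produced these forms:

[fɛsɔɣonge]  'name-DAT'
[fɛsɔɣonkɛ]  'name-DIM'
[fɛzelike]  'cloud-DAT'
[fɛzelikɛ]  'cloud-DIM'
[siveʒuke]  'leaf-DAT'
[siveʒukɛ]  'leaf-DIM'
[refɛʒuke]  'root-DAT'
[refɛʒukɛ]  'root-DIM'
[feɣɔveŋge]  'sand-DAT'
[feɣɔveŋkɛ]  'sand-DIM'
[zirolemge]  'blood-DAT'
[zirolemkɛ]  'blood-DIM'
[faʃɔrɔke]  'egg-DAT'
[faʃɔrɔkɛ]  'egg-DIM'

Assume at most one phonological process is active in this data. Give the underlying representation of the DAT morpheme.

The DAT suffix surfaces as [-ge] and [-ke], depending on the final segment of the stem.
The DIM suffix, which begins with [k], is invariant after every stem; so [k] is not altered by any rule here.
The DAT suffix is therefore /-ge/ underlyingly, with post-vocalic devoicing: voiced stops become voiceless after a vowel.

/-ge/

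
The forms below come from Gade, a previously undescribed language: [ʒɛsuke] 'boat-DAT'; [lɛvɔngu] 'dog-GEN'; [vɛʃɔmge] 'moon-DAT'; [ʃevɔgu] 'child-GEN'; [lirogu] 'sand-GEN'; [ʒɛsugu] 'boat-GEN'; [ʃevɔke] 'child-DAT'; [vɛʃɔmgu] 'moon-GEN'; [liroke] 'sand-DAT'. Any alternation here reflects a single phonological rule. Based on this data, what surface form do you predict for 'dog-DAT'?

The DAT morpheme has two allomorphs, [-ge] and [-ke].
The GEN suffix, which begins with [g], is invariant after every stem; so [g] is not altered by any rule here.
So the underlying form is /-ke/, and voiceless stops become voiced after a nasal.
After 'dog', which ends in a nasal, the suffix surfaces as [-ge], giving [lɛvɔnge].

[lɛvɔnge]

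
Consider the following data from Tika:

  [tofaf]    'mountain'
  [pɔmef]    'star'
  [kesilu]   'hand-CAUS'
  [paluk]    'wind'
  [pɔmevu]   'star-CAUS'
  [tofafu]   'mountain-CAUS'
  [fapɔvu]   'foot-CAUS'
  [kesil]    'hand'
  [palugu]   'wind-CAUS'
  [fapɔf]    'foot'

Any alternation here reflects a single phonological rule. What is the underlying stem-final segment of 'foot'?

The stem for 'foot' ends in [f] in [fapɔf] but [v] in [fapɔvu].
If /f/ were underlying and a rule turned it into [v] before the CAUS suffix, 'mountain' would also alternate; but it has [f] in both [tofaf] and [tofafu].
The alternation reflects word-final obstruent devoicing: voiced obstruents become voiceless word-finally. /v/ is underlying.

/v/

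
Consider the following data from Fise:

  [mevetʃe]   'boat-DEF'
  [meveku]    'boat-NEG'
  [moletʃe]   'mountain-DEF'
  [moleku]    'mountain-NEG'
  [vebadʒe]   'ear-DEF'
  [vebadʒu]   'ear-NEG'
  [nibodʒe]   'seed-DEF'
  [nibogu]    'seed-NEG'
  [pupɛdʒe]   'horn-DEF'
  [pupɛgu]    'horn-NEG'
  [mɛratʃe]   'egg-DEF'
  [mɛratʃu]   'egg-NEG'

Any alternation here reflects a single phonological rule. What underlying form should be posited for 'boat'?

/mevek/

'boat' shows [tʃ] ~ [k] at the end of the stem ([mevetʃe] vs [meveku]).
The stem 'egg' ([mɛratʃe], [mɛratʃu]) shows [tʃ] unchanged in both environments, so [tʃ] cannot be basic with [k] derived before the NEG suffix.
So /k/ is underlying, and a rule of palatalization before a front vowel — /k/ and /g/ become palato-alveolar [tʃ] and [dʒ] before a front vowel — gives [tʃ].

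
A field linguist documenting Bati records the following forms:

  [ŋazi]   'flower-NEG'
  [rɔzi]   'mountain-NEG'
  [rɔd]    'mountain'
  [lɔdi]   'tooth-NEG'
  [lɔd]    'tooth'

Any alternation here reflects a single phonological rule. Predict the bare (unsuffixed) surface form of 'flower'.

[ŋad]

The root 'mountain' surfaces as [rɔzi] and [rɔd], with a stem-final [z] ~ [d] alternation.
But 'tooth' keeps [d] in both environments ([lɔdi], [lɔd]), so there is no rule changing /d/ to [z] before the NEG suffix.
Therefore /z/ is basic and [d] is derived by word-final hardening (voiced fricatives become stops word-finally).
The one attested form of 'flower', [ŋazi], shows underlying /ŋaz/. Applying the same rule word-finally gives [ŋad].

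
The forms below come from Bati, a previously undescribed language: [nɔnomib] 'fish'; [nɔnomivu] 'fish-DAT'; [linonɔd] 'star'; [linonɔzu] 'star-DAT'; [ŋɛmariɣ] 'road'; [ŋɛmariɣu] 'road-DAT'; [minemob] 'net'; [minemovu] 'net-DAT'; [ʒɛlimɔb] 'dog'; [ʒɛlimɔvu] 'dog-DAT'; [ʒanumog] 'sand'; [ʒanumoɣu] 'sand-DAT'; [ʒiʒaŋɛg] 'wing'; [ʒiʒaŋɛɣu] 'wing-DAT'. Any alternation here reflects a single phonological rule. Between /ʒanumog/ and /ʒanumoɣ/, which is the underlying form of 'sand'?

/ʒanumog/

The stem for 'sand' ends in [g] in [ʒanumog] but [ɣ] in [ʒanumoɣu].
If /ɣ/ were underlying and a rule turned it into [g] in isolation, 'road' would also alternate; but it has [ɣ] in both [ŋɛmariɣ] and [ŋɛmariɣu].
The underlying segment must be /g/; voiced stops become fricatives between vowels, yielding [ɣ] there.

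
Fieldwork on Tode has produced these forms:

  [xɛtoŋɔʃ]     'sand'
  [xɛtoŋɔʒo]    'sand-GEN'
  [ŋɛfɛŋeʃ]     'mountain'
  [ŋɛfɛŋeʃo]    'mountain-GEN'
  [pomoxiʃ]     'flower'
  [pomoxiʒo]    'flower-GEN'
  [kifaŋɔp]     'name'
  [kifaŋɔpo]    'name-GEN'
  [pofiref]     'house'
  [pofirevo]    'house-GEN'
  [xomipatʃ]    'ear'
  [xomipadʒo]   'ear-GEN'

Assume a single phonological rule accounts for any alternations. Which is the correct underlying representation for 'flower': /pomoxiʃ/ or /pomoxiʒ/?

The stem for 'flower' ends in [ʃ] in [pomoxiʃ] but [ʒ] in [pomoxiʒo].
If /ʃ/ were underlying and a rule turned it into [ʒ] before the GEN suffix, 'mountain' would also alternate; but it has [ʃ] in both [ŋɛfɛŋeʃ] and [ŋɛfɛŋeʃo].
The underlying segment must be /ʒ/; voiced obstruents become voiceless word-finally, yielding [ʃ] there.

/pomoxiʒ/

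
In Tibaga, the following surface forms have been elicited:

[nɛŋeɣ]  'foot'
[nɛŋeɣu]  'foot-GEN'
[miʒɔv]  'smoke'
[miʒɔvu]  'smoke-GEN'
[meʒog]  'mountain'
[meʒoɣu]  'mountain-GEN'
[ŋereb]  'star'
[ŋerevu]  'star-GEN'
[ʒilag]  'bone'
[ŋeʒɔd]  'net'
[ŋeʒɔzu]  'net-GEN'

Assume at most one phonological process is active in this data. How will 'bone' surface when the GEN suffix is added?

[ʒilaɣu]

The root 'mountain' surfaces as [meʒog] and [meʒoɣu], with a stem-final [g] ~ [ɣ] alternation.
The stem 'foot' ([nɛŋeɣ], [nɛŋeɣu]) shows [ɣ] unchanged in both environments, so [ɣ] cannot be basic with [g] derived in isolation.
The underlying segment must be /g/; voiced stops become fricatives between vowels, yielding [ɣ] there.
The one attested form of 'bone', [ʒilag], shows underlying /ʒilag/. Applying the same rule between vowels gives [ʒilaɣu].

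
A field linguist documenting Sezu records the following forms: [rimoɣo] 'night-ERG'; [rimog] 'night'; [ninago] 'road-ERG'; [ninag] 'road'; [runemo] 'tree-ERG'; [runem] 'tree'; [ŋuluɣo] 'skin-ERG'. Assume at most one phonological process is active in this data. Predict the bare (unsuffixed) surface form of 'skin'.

The stem for 'night' ends in [ɣ] in [rimoɣo] but [g] in [rimog].
But 'road' keeps [g] in both environments ([ninago], [ninag]), so there is no rule changing /g/ to [ɣ] before the ERG suffix.
So /ɣ/ is underlying, and a rule of word-final hardening — voiced fricatives become stops word-finally — gives [g].
The one attested form of 'skin', [ŋuluɣo], shows underlying /ŋuluɣ/. Applying the same rule word-finally gives [ŋulug].

[ŋulug]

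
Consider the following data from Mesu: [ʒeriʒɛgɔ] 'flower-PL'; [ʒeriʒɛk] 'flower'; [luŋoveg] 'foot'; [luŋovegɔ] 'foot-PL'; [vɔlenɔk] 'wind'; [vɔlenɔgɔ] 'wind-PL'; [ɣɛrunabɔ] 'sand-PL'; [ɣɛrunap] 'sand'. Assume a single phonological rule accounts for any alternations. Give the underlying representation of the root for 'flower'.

The stem for 'flower' ends in [k] in [ʒeriʒɛk] but [g] in [ʒeriʒɛgɔ].
But 'foot' keeps [g] in both environments ([luŋoveg], [luŋovegɔ]), so there is no rule changing /g/ to [k] in isolation.
Therefore /k/ is basic and [g] is derived by intervocalic voicing (voiceless stops become voiced between vowels).
The underlying form of 'flower' is therefore /ʒeriʒɛk/.

/ʒeriʒɛk/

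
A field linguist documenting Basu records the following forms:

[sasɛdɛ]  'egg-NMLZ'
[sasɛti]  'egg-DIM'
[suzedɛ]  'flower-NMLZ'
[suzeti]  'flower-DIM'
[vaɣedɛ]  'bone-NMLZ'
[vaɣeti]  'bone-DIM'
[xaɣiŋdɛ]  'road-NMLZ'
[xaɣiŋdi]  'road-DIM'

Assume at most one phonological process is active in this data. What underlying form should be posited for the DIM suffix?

The DIM morpheme has two allomorphs, [-di] and [-ti].
By contrast the NMLZ suffix keeps its initial [d] throughout — that segment must be underlying.
The DIM suffix is therefore /-ti/ underlyingly, with post-nasal voicing: voiceless stops become voiced after a nasal.

/-ti/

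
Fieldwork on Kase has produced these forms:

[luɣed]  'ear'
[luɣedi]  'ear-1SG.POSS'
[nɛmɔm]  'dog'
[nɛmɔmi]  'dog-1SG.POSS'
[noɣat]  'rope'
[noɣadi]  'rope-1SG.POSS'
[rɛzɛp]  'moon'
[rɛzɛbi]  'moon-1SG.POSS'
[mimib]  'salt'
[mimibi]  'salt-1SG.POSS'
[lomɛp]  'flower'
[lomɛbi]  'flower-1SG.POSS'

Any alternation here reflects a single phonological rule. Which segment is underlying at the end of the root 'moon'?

The root 'moon' surfaces as [rɛzɛp] and [rɛzɛbi], with a stem-final [p] ~ [b] alternation.
But 'salt' keeps [b] in both environments ([mimib], [mimibi]), so there is no rule changing /b/ to [p] in isolation.
The underlying segment must be /p/; voiceless stops become voiced between vowels, yielding [b] there.

/p/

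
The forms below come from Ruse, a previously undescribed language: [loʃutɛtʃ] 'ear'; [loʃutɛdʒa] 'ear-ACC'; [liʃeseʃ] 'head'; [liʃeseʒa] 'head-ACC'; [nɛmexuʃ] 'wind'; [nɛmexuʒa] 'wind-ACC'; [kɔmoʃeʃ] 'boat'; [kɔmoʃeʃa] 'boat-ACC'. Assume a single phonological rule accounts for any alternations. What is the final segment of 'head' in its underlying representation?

The root 'head' surfaces as [liʃeseʃ] and [liʃeseʒa], with a stem-final [ʃ] ~ [ʒ] alternation.
Compare 'boat', with invariant [ʃ] in [kɔmoʃeʃ] and [kɔmoʃeʃa]: an analysis with underlying /ʃ/ and a rule producing [ʒ] before the ACC suffix would wrongly predict alternation here too.
So /ʒ/ is underlying, and a rule of word-final obstruent devoicing — voiced obstruents become voiceless word-finally — gives [ʃ].

/ʒ/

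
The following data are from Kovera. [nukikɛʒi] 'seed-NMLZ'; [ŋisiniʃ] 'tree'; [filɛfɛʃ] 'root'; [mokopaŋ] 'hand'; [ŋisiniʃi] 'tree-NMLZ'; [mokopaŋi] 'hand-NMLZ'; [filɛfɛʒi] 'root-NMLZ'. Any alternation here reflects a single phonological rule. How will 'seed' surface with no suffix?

In [filɛfɛʃ] and [filɛfɛʒi] the final segment of 'root' alternates: [ʃ] ~ [ʒ].
If /ʃ/ were underlying and a rule turned it into [ʒ] before the NMLZ suffix, 'tree' would also alternate; but it has [ʃ] in both [ŋisiniʃ] and [ŋisiniʃi].
So /ʒ/ is underlying, and a rule of word-final obstruent devoicing — voiced obstruents become voiceless word-finally — gives [ʃ].
From [nukikɛʒi] the stem 'seed' is /nukikɛʒ/; word-finally this yields [nukikɛʃ].

[nukikɛʃ]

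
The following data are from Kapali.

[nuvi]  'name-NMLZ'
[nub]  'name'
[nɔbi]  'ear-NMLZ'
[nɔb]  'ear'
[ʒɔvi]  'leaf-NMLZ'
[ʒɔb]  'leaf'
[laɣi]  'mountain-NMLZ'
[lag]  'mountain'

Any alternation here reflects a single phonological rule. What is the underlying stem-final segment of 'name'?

'name' shows [v] ~ [b] at the end of the stem ([nuvi] vs [nub]).
But 'ear' keeps [b] in both environments ([nɔbi], [nɔb]), so there is no rule changing /b/ to [v] before the NMLZ suffix.
The underlying segment must be /v/; voiced fricatives become stops word-finally, yielding [b] there.

/v/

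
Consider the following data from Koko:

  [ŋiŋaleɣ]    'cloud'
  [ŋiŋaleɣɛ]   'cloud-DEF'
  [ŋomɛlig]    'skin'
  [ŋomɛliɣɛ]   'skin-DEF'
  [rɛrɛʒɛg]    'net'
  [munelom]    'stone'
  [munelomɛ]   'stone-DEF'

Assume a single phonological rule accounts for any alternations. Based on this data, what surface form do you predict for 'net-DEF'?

[rɛrɛʒɛɣɛ]

In [ŋomɛlig] and [ŋomɛliɣɛ] the final segment of 'skin' alternates: [g] ~ [ɣ].
The stem 'cloud' ([ŋiŋaleɣ], [ŋiŋaleɣɛ]) shows [ɣ] unchanged in both environments, so [ɣ] cannot be basic with [g] derived in isolation.
So /g/ is underlying, and a rule of intervocalic spirantization — voiced stops become fricatives between vowels — gives [ɣ].
The one attested form of 'net', [rɛrɛʒɛg], shows underlying /rɛrɛʒɛg/. Applying the same rule between vowels gives [rɛrɛʒɛɣɛ].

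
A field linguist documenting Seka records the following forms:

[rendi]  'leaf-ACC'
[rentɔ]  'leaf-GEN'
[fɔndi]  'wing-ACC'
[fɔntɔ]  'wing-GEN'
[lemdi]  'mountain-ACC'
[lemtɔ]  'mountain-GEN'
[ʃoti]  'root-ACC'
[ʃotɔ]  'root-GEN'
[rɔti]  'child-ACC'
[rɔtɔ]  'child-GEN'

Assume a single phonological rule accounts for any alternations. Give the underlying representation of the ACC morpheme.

The ACC morpheme has two allomorphs, [-di] and [-ti].
The GEN suffix, which begins with [t], is invariant after every stem; so [t] is not altered by any rule here.
So the underlying form is /-di/, and voiced stops become voiceless after a vowel.

/-di/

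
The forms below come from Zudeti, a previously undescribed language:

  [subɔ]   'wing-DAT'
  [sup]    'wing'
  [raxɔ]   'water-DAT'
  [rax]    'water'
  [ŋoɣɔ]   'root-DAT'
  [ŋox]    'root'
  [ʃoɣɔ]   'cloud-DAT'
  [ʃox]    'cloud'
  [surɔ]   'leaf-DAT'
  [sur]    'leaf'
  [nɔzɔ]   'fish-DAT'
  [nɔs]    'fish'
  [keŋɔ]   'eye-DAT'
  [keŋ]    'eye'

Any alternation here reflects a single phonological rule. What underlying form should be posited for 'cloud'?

'cloud' shows [ɣ] ~ [x] at the end of the stem ([ʃoɣɔ] vs [ʃox]).
If /x/ were underlying and a rule turned it into [ɣ] before the DAT suffix, 'water' would also alternate; but it has [x] in both [raxɔ] and [rax].
The alternation reflects word-final obstruent devoicing: voiced obstruents become voiceless word-finally. /ɣ/ is underlying.

/ʃoɣ/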